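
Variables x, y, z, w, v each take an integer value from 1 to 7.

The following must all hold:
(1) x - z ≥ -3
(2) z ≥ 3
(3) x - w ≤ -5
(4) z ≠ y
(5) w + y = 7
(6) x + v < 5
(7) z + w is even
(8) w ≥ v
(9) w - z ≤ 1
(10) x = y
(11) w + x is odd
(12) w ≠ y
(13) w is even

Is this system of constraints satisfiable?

Unsatisfiable

Constraints 1, 3, and 9 give z − w ≥ -1, w − x ≥ 5, x − z ≥ -3.
Adding all 3 inequalities: the left sides telescope to 0, and the right sides sum to (-1) + 5 + (-3) = 1. So 0 ≥ 1, which is false.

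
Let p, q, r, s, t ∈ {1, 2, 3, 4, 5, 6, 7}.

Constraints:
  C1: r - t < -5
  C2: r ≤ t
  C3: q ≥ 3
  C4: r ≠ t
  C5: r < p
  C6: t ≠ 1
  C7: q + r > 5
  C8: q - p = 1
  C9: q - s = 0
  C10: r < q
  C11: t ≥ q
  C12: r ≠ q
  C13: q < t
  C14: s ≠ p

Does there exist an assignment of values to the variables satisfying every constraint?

One satisfying assignment is p = 4, q = 5, r = 1, s = 5, t = 7.
For the less obvious constraints — constraint 1: r - t = -6; constraint 7: q + r = 6 — and the others hold by inspection.

Satisfiable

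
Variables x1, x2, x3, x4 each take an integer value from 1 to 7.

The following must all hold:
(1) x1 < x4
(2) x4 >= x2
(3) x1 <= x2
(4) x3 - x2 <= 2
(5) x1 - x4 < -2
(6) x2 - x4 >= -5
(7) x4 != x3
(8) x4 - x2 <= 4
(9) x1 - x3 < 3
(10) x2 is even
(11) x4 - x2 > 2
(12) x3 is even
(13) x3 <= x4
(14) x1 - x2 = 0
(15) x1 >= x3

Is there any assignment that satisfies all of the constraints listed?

Take x1 = 4, x2 = 4, x3 = 4, x4 = 7. Then constraint 4: x3 - x2 = 0; constraint 5: x1 - x4 = -3, and every other listed constraint is also met.

Satisfiable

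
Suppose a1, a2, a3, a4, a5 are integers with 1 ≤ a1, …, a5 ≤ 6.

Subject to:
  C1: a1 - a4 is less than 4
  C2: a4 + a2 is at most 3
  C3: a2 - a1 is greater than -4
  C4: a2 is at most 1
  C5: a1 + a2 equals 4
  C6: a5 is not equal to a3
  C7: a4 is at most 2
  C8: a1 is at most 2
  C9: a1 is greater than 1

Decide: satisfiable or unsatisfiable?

From constraint 8: a1 ≤ 2. From constraint 4: a2 ≤ 1. Hence a1 + a2 ≤ 3. But constraint 5 requires a1 + a2 = 4, and 4 > 3. Contradiction.

Unsatisfiable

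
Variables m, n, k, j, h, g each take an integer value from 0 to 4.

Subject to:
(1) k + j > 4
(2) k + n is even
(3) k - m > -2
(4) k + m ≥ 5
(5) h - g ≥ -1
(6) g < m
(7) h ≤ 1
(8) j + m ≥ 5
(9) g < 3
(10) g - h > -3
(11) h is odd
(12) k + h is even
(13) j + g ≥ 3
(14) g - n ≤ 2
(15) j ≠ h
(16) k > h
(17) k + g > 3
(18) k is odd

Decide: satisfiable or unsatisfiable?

Satisfiable

One satisfying assignment is m = 4, n = 1, k = 3, j = 4, h = 1, g = 1.
For the less obvious constraints — constraint 1: k + j = 7; constraint 3: k - m = -1; constraint 4: k + m = 7 — and the others hold by inspection.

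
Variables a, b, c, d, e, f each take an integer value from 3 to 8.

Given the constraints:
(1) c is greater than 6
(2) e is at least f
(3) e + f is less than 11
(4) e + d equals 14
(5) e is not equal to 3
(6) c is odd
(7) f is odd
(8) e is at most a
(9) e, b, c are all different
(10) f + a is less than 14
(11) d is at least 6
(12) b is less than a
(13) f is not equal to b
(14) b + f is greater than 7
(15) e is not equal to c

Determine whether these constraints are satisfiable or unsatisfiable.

Setting (a, b, c, d, e, f) = (8, 5, 7, 8, 6, 3) satisfies everything: constraint 3: e + f = 9; constraint 4: e + d = 14; constraint 10: f + a = 11, and the others follow.

Satisfiable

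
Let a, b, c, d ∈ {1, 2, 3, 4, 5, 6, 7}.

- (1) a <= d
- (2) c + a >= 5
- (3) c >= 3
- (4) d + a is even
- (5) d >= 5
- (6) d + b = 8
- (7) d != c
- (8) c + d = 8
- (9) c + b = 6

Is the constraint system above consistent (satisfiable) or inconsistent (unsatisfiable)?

One satisfying assignment is a = 5, b = 3, c = 3, d = 5.
For the less obvious constraints — constraint 2: c + a = 8; constraint 6: d + b = 8; constraint 8: c + d = 8 — and the others hold by inspection.

Satisfiable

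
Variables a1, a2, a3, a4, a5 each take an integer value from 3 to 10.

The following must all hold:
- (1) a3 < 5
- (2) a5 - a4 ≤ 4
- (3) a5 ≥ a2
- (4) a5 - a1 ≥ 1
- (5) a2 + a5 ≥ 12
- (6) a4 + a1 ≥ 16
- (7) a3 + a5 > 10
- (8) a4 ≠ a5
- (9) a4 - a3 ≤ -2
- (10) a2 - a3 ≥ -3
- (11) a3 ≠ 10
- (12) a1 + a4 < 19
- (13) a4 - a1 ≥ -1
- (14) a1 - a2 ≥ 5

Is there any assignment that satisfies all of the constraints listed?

Unsatisfiable

Constraints 2, 4, 9, 10, and 14 give a5 − a1 ≥ 1, a1 − a2 ≥ 5, a2 − a3 ≥ -3, a3 − a4 ≥ 2, a4 − a5 ≥ -4.
Adding all 5 inequalities: the left sides telescope to 0, and the right sides sum to 1 + 5 + (-3) + 2 + (-4) = 1. So 0 ≥ 1, which is false.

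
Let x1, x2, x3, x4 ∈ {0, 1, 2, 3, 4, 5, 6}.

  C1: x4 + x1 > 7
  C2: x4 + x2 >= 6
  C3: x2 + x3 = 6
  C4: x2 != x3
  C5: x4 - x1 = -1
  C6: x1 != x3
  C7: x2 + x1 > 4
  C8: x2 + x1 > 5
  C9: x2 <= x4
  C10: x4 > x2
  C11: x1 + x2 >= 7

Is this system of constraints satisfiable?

Satisfiable

The assignment x1 = 5, x2 = 2, x3 = 4, x4 = 4 works:
  constraint 1 holds since x4 + x1 = 9.
  constraint 2 holds since x4 + x2 = 6.
  constraint 3 holds since x2 + x3 = 6.
The rest check out directly.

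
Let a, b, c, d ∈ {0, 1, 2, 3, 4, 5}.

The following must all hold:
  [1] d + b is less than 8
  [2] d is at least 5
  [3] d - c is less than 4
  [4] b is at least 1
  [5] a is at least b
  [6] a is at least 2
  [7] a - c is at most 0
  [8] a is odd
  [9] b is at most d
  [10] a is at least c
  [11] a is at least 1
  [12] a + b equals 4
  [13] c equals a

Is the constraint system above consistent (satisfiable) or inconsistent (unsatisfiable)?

Satisfiable

The assignment a = 3, b = 1, c = 3, d = 5 works:
  constraint 1 holds since d + b = 6.
  constraint 3 holds since d - c = 2.
The rest check out directly.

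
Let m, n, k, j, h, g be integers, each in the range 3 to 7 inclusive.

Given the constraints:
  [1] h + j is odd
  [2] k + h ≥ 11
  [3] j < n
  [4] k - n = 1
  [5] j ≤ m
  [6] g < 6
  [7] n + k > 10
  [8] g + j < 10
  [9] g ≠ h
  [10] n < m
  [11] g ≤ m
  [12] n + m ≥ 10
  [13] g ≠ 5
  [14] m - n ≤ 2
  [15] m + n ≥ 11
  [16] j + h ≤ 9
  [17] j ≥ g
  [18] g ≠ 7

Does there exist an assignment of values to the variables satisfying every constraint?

Try m = 6, n = 5, k = 6, j = 4, h = 5, g = 4.
Check constraint 2: k + h = 11; constraint 4: k - n = 1; constraint 7: n + k = 11. The remaining constraints are straightforward to verify.

Satisfiable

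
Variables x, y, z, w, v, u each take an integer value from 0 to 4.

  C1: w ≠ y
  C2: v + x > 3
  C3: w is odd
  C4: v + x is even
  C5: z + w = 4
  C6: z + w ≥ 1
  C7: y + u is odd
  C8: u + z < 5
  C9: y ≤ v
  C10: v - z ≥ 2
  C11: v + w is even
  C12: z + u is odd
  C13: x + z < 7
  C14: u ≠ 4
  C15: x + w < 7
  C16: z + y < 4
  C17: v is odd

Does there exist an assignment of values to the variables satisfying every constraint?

Satisfiable

Setting (x, y, z, w, v, u) = (3, 1, 1, 3, 3, 2) satisfies everything: constraint 2: v + x = 6; constraint 5: z + w = 4, and the others follow.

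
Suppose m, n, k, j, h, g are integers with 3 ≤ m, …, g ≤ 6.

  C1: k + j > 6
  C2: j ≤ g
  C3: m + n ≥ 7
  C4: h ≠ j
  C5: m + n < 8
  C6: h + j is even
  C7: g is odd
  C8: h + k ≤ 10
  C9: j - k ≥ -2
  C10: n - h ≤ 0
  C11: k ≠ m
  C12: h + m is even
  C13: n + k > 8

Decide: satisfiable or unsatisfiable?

Satisfiable

One satisfying assignment is m = 3, n = 4, k = 5, j = 3, h = 5, g = 3.
For the less obvious constraints — constraint 1: k + j = 8; constraint 3: m + n = 7; constraint 5: m + n = 7 — and the others hold by inspection.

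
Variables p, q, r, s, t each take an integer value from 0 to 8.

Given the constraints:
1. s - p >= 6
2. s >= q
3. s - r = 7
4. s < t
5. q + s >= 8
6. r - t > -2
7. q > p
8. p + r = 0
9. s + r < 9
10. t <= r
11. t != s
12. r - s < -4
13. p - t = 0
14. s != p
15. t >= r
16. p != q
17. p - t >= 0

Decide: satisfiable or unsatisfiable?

Unsatisfiable

Constraints 2, 4, 7, and 17 give t ≤ p, p < q, q ≤ s, s < t. Chaining: t ≤ p < q ≤ s < t, which forces t < t — impossible.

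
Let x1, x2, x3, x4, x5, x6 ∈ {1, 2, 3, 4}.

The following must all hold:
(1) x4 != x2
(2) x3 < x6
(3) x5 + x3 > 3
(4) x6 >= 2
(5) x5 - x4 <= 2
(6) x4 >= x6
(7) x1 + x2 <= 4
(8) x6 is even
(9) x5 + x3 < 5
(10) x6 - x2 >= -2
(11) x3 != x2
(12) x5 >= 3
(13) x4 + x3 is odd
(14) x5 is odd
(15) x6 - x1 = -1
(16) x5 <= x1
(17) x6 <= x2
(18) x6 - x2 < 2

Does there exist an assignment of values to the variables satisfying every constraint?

Unsatisfiable

From constraints 12 and 16: x1 ≥ x5 ≥ 3. From constraints 4 and 17: x2 ≥ x6 ≥ 2. Hence x1 + x2 ≥ 5. But constraint 7 requires x1 + x2 ≤ 4, and 4 < 5. Contradiction.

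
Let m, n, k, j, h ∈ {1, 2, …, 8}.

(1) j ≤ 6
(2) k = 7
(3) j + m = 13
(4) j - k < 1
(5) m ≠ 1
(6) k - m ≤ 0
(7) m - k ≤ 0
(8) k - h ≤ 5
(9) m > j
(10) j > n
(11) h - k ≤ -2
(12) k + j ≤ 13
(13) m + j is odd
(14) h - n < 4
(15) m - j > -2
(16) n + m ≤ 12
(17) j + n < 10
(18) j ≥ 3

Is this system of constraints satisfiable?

One satisfying assignment is m = 7, n = 3, k = 7, j = 6, h = 4.
For the less obvious constraints — constraint 3: j + m = 13; constraint 4: j - k = -1 — and the others hold by inspection.

Satisfiable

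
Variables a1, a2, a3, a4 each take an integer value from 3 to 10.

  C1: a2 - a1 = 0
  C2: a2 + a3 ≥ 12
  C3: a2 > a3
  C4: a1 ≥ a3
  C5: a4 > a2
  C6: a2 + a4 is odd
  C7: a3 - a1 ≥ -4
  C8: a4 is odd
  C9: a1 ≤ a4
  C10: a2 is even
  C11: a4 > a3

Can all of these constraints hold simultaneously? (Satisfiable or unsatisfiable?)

Satisfiable

Take a1 = 8, a2 = 8, a3 = 5, a4 = 9. Then constraint 1: a2 - a1 = 0; constraint 2: a2 + a3 = 13, and every other listed constraint is also met.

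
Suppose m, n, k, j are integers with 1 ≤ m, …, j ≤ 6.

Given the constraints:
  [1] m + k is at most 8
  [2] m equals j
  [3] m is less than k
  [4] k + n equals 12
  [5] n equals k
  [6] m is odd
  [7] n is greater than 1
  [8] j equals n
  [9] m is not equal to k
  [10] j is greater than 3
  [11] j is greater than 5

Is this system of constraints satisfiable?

From constraints 2, 5, and 8, m = j = n = k, so m = k. But constraint 9 says m ≠ k. Contradiction.

Unsatisfiable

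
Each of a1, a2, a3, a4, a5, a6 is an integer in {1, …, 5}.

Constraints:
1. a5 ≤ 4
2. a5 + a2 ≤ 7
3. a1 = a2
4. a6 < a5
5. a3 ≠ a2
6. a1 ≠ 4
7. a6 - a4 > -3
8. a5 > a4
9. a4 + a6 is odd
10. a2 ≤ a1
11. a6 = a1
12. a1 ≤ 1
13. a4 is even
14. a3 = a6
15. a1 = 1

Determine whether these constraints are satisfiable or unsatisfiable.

From constraints 3, 11, and 14, a3 = a6 = a1 = a2, so a3 = a2. But constraint 5 says a3 ≠ a2. Contradiction.

Unsatisfiable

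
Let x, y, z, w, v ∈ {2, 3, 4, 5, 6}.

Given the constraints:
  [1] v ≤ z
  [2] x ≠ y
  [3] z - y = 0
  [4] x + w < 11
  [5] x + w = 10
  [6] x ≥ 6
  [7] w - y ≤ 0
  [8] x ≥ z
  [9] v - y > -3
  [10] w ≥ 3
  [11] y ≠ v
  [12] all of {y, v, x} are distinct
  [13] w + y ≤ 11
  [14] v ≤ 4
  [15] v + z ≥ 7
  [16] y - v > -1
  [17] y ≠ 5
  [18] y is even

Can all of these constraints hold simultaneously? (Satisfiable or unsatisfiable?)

Setting (x, y, z, w, v) = (6, 4, 4, 4, 3) satisfies everything: constraint 3: z - y = 0; constraint 4: x + w = 10, and the others follow.

Satisfiable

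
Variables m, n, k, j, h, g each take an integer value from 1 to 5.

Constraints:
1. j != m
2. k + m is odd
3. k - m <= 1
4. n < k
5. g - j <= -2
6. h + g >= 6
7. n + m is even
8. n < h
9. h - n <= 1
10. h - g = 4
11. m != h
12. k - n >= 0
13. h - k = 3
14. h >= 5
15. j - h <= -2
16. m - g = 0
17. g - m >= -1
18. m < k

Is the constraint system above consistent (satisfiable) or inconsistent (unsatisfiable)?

Unsatisfiable

Constraints 3, 5, 9, 12, 15, and 17 give h − j ≥ 2, j − g ≥ 2, g − m ≥ -1, m − k ≥ -1, k − n ≥ 0, n − h ≥ -1.
Adding all 6 inequalities: the left sides telescope to 0, and the right sides sum to 2 + 2 + (-1) + (-1) + 0 + (-1) = 1. So 0 ≥ 1, which is false.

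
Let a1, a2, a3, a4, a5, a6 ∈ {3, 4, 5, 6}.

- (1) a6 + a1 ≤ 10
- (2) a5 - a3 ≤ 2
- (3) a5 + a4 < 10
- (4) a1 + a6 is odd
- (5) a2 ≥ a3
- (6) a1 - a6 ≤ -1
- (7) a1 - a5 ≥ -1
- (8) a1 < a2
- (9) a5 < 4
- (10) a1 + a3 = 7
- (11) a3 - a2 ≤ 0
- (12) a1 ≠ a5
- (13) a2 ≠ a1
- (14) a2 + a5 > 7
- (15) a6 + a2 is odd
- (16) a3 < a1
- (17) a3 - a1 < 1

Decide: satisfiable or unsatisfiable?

Satisfiable

Try a1 = 4, a2 = 6, a3 = 3, a4 = 5, a5 = 3, a6 = 5.
Check constraint 1: a6 + a1 = 9; constraint 2: a5 - a3 = 0; constraint 3: a5 + a4 = 8. The remaining constraints are straightforward to verify.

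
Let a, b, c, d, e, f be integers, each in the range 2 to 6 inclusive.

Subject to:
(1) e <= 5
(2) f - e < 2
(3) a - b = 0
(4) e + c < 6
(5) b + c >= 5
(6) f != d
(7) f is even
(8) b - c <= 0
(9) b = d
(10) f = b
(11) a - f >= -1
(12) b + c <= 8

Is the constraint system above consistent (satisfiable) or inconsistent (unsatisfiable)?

Unsatisfiable

From constraints 9 and 10, f = b = d, so f = d. But constraint 6 says f ≠ d. Contradiction.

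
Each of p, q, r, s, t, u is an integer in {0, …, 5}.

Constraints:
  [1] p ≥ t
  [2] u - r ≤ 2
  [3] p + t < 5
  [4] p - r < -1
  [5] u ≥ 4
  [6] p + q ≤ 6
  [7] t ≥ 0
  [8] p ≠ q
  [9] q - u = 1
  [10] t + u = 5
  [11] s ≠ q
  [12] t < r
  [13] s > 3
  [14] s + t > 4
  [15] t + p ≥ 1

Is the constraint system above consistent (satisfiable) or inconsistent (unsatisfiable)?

Satisfiable

One satisfying assignment is p = 1, q = 5, r = 3, s = 4, t = 1, u = 4.
For the less obvious constraints — constraint 2: u - r = 1; constraint 3: p + t = 2 — and the others hold by inspection.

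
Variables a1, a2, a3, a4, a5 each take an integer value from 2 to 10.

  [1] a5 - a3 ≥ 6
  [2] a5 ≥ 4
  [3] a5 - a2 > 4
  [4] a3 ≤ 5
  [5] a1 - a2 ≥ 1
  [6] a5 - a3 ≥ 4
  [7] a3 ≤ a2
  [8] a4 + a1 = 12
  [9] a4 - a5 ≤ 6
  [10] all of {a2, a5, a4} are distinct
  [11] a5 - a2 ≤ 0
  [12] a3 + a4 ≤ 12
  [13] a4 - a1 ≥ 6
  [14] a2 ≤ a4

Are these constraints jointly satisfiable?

Constraints 5, 9, 11, and 13 give a5 − a4 ≥ -6, a4 − a1 ≥ 6, a1 − a2 ≥ 1, a2 − a5 ≥ 0.
Adding all 4 inequalities: the left sides telescope to 0, and the right sides sum to (-6) + 6 + 1 + 0 = 1. So 0 ≥ 1, which is false.

Unsatisfiable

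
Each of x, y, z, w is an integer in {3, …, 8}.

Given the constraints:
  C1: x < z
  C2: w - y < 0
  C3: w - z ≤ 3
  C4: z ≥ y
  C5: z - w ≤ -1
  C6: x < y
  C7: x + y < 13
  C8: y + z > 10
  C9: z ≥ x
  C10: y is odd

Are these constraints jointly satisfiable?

Constraints 2, 4, and 5 give w < y, y ≤ z, z < w. Chaining: w < y ≤ z < w, which forces w < w — impossible.

Unsatisfiable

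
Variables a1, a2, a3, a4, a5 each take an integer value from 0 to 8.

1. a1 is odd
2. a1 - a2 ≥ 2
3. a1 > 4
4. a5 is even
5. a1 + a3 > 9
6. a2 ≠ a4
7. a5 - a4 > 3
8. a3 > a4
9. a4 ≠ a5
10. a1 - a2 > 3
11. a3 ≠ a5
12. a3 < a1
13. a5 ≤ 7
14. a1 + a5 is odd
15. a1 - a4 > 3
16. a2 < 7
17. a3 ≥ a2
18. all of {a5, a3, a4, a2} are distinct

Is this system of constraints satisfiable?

Take a1 = 7, a2 = 2, a3 = 5, a4 = 1, a5 = 6. Then constraint 2: a1 - a2 = 5; constraint 5: a1 + a3 = 12; constraint 7: a5 - a4 = 5, and every other listed constraint is also met.

Satisfiable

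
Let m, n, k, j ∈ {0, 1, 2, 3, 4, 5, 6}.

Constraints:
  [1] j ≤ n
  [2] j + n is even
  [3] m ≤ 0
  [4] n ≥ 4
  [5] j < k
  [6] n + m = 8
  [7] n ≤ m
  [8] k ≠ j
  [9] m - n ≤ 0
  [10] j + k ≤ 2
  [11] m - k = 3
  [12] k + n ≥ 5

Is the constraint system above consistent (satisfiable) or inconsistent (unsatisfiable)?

From constraint 4: n ≥ 4. From constraints 3 and 7: n ≤ m and m ≤ 0, so n ≤ 0. But 0 < 4, so no value of n works.

Unsatisfiable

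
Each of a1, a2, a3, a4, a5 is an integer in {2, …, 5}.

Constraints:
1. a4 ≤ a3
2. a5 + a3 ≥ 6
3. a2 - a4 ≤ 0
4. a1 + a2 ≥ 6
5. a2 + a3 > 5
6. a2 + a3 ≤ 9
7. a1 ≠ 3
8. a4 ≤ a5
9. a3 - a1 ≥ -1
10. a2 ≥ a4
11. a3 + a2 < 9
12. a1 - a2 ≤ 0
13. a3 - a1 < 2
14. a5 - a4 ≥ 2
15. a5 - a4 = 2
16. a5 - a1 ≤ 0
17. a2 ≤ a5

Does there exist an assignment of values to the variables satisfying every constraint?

Constraints 3, 12, 14, and 16 give a5 − a4 ≥ 2, a4 − a2 ≥ 0, a2 − a1 ≥ 0, a1 − a5 ≥ 0.
Adding all 4 inequalities: the left sides telescope to 0, and the right sides sum to 2 + 0 + 0 + 0 = 2. So 0 ≥ 2, which is false.

Unsatisfiable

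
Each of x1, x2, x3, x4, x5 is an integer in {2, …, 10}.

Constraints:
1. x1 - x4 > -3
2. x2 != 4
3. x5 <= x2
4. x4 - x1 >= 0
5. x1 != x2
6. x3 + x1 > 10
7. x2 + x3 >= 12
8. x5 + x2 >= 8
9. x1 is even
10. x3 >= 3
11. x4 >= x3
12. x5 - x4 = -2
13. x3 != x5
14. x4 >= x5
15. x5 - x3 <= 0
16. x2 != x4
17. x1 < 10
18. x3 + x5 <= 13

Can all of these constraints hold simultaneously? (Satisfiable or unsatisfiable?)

Try x1 = 6, x2 = 7, x3 = 6, x4 = 6, x5 = 4.
Check constraint 1: x1 - x4 = 0; constraint 4: x4 - x1 = 0. The remaining constraints are straightforward to verify.

Satisfiable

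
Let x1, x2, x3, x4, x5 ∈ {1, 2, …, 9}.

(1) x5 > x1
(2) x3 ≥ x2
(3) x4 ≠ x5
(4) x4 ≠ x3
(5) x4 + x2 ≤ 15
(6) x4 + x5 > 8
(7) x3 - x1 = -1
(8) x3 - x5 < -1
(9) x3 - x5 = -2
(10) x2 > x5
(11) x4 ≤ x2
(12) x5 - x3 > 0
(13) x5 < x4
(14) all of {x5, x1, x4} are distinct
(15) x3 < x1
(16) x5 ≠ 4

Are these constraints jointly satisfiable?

Unsatisfiable

Constraints 1, 2, 11, 13, and 15 give x5 < x4, x4 ≤ x2, x2 ≤ x3, x3 < x1, x1 < x5. Chaining: x5 < x4 ≤ x2 ≤ x3 < x1 < x5, which forces x5 < x5 — impossible.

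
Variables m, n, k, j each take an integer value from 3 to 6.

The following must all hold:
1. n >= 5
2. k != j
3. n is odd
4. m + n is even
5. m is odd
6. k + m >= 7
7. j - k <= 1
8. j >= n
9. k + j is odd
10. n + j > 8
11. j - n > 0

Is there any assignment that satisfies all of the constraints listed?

Satisfiable

Take m = 3, n = 5, k = 5, j = 6. Then constraint 6: k + m = 8; constraint 7: j - k = 1, and every other listed constraint is also met.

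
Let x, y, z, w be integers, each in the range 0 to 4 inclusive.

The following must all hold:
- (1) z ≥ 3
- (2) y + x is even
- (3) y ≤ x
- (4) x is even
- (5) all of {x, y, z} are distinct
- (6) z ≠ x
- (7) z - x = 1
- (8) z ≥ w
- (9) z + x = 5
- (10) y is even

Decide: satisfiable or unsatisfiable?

Try x = 2, y = 0, z = 3, w = 2.
Check constraint 5: values 2, 0, 3 are distinct; constraint 7: z - x = 1; constraint 9: z + x = 5. The remaining constraints are straightforward to verify.

Satisfiable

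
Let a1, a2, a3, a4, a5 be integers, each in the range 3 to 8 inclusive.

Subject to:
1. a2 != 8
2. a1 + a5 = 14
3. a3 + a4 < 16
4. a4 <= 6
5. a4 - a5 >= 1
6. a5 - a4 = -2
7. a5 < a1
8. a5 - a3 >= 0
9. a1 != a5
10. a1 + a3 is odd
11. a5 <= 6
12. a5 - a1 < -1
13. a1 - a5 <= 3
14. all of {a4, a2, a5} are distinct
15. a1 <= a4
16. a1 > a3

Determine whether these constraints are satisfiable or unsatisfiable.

Unsatisfiable

From constraints 4 and 15: a1 ≤ a4 ≤ 6. From constraint 11: a5 ≤ 6. Hence a1 + a5 ≤ 12. But constraint 2 requires a1 + a5 = 14, and 14 > 12. Contradiction.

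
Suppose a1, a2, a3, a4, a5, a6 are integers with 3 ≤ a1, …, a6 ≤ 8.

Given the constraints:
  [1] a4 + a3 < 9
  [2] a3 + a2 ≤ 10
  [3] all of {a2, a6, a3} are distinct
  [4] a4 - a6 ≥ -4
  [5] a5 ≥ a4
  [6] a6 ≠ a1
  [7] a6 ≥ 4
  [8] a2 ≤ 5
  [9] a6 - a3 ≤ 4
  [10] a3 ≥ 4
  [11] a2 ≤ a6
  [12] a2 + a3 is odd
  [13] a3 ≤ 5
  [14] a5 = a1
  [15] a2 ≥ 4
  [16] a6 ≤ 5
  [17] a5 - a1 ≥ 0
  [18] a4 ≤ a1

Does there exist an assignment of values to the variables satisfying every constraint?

Constraints 7, 8, 10, 13, 15, and 16 confine each of a2, a6, a3 to the 2 values {4, 5}.
Constraint 3 requires all 3 of them to be distinct, but only 2 values are available — impossible by the pigeonhole principle.

Unsatisfiable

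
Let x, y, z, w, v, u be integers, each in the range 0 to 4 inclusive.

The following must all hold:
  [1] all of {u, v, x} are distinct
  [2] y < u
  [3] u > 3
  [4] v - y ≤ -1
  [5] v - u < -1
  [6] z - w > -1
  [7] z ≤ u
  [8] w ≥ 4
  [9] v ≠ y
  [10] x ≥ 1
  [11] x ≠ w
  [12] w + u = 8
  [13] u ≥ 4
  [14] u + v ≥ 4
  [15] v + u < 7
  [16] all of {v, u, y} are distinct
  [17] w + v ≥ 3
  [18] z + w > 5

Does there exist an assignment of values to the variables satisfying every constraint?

Satisfiable

Take x = 2, y = 2, z = 4, w = 4, v = 1, u = 4. Then constraint 4: v - y = -1; constraint 5: v - u = -3; constraint 6: z - w = 0, and every other listed constraint is also met.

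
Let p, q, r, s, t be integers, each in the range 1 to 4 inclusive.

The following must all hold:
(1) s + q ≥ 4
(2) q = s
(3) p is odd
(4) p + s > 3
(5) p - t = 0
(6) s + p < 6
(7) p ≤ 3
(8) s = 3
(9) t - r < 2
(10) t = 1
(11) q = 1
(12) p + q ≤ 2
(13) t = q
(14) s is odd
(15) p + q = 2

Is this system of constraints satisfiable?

Unsatisfiable

Constraint 10 fixes t = 1 and constraint 8 fixes s = 3. Constraints 2 and 13 give t = q = s, so t = s. But 1 ≠ 3 — contradiction.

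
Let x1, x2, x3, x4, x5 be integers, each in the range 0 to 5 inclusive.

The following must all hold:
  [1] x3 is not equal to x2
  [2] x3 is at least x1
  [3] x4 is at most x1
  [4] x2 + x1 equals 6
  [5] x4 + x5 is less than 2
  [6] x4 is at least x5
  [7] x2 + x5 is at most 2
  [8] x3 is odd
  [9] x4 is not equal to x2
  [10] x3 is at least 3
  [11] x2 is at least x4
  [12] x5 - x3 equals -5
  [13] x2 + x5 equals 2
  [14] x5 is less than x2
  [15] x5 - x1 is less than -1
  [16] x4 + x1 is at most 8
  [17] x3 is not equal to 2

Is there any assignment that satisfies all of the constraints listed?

Setting (x1, x2, x3, x4, x5) = (4, 2, 5, 1, 0) satisfies everything: constraint 4: x2 + x1 = 6; constraint 5: x4 + x5 = 1, and the others follow.

Satisfiable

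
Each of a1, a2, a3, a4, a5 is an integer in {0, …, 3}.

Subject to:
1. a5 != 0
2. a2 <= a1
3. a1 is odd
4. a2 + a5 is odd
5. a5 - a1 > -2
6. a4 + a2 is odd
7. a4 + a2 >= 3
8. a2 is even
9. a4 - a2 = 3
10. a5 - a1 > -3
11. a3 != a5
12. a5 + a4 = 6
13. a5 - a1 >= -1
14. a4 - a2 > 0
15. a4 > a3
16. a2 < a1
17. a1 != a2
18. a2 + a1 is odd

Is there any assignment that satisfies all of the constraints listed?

The assignment a1 = 3, a2 = 0, a3 = 1, a4 = 3, a5 = 3 works:
  constraint 5 holds since a5 - a1 = 0.
  constraint 7 holds since a4 + a2 = 3.
  constraint 9 holds since a4 - a2 = 3.
The rest check out directly.

Satisfiable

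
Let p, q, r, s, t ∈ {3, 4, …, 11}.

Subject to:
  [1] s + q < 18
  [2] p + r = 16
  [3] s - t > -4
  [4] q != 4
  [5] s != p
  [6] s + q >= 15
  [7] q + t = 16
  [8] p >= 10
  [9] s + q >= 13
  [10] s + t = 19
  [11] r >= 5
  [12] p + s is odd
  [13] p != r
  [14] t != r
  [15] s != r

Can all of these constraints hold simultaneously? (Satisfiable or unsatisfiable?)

One satisfying assignment is p = 10, q = 6, r = 6, s = 9, t = 10.
For the less obvious constraints — constraint 1: s + q = 15; constraint 2: p + r = 16 — and the others hold by inspection.

Satisfiable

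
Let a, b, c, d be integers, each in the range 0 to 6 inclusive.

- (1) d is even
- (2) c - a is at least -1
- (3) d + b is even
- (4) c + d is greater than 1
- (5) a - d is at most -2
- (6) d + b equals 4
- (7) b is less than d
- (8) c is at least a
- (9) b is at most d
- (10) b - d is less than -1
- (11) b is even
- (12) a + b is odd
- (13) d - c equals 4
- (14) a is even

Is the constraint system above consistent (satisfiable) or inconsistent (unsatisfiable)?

Unsatisfiable

Constraint 14 makes a even and constraint 11 makes b even, so a + b must be even. Constraint 12 says a + b is odd — contradiction.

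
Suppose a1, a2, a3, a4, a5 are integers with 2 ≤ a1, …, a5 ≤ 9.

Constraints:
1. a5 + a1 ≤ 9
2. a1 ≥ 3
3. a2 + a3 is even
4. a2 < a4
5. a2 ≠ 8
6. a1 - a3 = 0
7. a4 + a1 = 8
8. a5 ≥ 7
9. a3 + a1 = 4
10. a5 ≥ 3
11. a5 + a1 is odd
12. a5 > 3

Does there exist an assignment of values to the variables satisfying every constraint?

From constraint 8: a5 ≥ 7. From constraint 2: a1 ≥ 3. Hence a5 + a1 ≥ 10. But constraint 1 requires a5 + a1 ≤ 9, and 9 < 10. Contradiction.

Unsatisfiable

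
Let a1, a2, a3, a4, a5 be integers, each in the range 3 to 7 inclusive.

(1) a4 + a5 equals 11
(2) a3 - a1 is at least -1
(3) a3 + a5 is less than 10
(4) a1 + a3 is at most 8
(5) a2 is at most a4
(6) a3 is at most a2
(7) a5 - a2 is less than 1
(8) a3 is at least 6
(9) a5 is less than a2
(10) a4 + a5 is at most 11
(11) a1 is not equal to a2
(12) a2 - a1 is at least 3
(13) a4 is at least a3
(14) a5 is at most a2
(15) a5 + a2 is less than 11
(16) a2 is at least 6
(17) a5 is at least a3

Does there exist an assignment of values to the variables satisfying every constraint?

From constraints 5 and 16: a4 ≥ a2 ≥ 6. From constraints 8 and 17: a5 ≥ a3 ≥ 6. Hence a4 + a5 ≥ 12. But constraint 10 requires a4 + a5 ≤ 11, and 11 < 12. Contradiction.

Unsatisfiable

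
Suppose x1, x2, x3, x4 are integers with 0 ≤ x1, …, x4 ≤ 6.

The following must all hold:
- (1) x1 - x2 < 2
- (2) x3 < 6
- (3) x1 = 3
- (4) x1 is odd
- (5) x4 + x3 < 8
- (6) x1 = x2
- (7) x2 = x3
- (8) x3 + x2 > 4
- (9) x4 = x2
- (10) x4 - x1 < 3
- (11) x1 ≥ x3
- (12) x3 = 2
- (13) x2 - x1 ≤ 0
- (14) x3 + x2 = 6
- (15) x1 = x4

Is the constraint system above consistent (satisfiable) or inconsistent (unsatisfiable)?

Constraint 3 fixes x1 = 3 and constraint 12 fixes x3 = 2. Constraints 7, 9, and 15 give x1 = x4 = x2 = x3, so x1 = x3. But 3 ≠ 2 — contradiction.

Unsatisfiable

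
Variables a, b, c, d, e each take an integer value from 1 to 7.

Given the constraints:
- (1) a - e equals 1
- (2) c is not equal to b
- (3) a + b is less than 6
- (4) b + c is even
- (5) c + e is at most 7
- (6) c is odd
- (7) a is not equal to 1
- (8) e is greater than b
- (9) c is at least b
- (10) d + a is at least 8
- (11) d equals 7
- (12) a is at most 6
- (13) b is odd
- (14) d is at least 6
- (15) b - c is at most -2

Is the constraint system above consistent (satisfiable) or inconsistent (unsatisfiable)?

Satisfiable

Setting (a, b, c, d, e) = (4, 1, 3, 7, 3) satisfies everything: constraint 1: a - e = 1; constraint 3: a + b = 5, and the others follow.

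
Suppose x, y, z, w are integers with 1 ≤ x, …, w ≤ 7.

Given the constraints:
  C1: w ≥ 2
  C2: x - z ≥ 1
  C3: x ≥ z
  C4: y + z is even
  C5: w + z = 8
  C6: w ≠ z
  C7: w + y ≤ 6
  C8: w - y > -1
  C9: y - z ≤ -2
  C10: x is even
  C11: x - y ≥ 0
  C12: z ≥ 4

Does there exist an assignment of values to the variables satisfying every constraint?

Satisfiable

The assignment x = 6, y = 3, z = 5, w = 3 works:
  constraint 2 holds since x - z = 1.
  constraint 5 holds since w + z = 8.
The rest check out directly.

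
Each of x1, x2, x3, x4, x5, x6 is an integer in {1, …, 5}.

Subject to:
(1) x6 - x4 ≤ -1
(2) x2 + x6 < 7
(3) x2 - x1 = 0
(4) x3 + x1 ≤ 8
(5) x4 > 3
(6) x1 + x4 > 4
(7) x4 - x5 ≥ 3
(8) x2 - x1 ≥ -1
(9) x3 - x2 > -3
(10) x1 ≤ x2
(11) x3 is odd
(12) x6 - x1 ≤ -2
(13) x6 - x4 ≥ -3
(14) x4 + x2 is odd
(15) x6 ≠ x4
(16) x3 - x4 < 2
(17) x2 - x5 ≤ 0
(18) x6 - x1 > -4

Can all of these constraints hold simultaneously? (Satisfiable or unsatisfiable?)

Constraints 7, 8, 12, 13, and 17 give x1 − x6 ≥ 2, x6 − x4 ≥ -3, x4 − x5 ≥ 3, x5 − x2 ≥ 0, x2 − x1 ≥ -1.
Adding all 5 inequalities: the left sides telescope to 0, and the right sides sum to 2 + (-3) + 3 + 0 + (-1) = 1. So 0 ≥ 1, which is false.

Unsatisfiable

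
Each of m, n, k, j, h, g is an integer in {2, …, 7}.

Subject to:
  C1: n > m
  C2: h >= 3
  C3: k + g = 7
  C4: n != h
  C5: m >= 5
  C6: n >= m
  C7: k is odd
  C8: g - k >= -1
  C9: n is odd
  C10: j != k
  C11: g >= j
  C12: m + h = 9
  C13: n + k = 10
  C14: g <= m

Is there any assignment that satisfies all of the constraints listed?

Take m = 5, n = 7, k = 3, j = 4, h = 4, g = 4. Then constraint 3: k + g = 7; constraint 8: g - k = 1; constraint 12: m + h = 9, and every other listed constraint is also met.

Satisfiable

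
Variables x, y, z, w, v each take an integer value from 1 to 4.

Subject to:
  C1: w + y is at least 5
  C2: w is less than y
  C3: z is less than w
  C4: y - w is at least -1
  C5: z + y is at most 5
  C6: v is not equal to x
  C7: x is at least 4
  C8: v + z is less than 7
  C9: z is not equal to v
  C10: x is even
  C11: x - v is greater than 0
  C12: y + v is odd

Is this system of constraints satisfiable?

Satisfiable

Setting (x, y, z, w, v) = (4, 4, 1, 2, 3) satisfies everything: constraint 1: w + y = 6; constraint 4: y - w = 2; constraint 5: z + y = 5, and the others follow.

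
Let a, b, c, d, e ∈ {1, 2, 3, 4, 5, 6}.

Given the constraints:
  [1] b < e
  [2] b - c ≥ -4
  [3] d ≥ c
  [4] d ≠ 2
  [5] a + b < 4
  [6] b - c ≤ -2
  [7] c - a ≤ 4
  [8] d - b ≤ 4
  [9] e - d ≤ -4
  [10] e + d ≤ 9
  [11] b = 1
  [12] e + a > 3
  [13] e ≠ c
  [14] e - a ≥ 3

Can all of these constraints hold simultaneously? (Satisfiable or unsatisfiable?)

Constraints 6, 7, 8, 9, and 14 give b − d ≥ -4, d − e ≥ 4, e − a ≥ 3, a − c ≥ -4, c − b ≥ 2.
Adding all 5 inequalities: the left sides telescope to 0, and the right sides sum to (-4) + 4 + 3 + (-4) + 2 = 1. So 0 ≥ 1, which is false.

Unsatisfiable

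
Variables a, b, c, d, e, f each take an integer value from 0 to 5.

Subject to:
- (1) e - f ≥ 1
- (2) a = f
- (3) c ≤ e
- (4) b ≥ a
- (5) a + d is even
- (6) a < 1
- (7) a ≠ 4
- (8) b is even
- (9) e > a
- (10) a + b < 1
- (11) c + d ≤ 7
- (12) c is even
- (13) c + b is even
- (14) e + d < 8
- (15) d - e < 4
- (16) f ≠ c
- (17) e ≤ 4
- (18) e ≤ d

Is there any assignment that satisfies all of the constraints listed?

One satisfying assignment is a = 0, b = 0, c = 2, d = 4, e = 3, f = 0.
For the less obvious constraints — constraint 1: e - f = 3; constraint 10: a + b = 0; constraint 11: c + d = 6 — and the others hold by inspection.

Satisfiable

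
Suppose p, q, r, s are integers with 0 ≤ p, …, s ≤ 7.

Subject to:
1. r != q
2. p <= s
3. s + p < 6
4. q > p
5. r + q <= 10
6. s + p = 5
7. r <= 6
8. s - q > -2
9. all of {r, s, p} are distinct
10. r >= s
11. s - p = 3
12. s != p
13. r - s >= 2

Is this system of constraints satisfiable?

Satisfiable

One satisfying assignment is p = 1, q = 3, r = 6, s = 4.
For the less obvious constraints — constraint 3: s + p = 5; constraint 5: r + q = 9; constraint 6: s + p = 5 — and the others hold by inspection.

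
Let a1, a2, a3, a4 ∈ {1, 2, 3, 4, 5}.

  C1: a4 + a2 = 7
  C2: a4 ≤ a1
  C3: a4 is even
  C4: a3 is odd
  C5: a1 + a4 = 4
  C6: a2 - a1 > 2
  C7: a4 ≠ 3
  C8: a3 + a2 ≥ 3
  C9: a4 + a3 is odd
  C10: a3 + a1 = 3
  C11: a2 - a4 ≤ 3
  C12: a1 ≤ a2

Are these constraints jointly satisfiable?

One satisfying assignment is a1 = 2, a2 = 5, a3 = 1, a4 = 2.
For the less obvious constraints — constraint 1: a4 + a2 = 7; constraint 5: a1 + a4 = 4; constraint 6: a2 - a1 = 3 — and the others hold by inspection.

Satisfiable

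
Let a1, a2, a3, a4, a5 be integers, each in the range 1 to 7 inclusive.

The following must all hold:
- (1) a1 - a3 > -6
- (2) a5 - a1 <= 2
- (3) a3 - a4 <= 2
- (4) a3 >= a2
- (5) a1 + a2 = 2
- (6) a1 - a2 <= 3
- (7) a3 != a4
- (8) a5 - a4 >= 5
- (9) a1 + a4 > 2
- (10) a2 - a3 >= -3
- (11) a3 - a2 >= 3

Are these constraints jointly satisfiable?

Constraints 2, 3, 6, 8, and 11 give a2 − a1 ≥ -3, a1 − a5 ≥ -2, a5 − a4 ≥ 5, a4 − a3 ≥ -2, a3 − a2 ≥ 3.
Adding all 5 inequalities: the left sides telescope to 0, and the right sides sum to (-3) + (-2) + 5 + (-2) + 3 = 1. So 0 ≥ 1, which is false.

Unsatisfiable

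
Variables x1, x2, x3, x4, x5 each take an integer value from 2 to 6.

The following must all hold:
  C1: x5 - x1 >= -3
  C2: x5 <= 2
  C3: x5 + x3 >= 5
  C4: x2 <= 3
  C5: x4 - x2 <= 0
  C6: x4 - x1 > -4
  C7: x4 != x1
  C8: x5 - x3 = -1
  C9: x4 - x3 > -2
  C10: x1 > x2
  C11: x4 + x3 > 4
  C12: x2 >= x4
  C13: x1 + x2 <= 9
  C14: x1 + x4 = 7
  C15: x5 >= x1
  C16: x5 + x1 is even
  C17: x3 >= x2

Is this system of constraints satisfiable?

Unsatisfiable

From constraints 2 and 15: x1 ≤ x5 ≤ 2. From constraints 4 and 12: x4 ≤ x2 ≤ 3. Hence x1 + x4 ≤ 5. But constraint 14 requires x1 + x4 = 7, and 7 > 5. Contradiction.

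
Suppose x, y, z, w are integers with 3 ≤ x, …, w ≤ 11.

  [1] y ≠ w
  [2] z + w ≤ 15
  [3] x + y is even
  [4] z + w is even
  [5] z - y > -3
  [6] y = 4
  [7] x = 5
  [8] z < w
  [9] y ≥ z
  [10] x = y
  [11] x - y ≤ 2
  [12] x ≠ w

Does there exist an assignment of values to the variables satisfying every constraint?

Unsatisfiable

Constraint 7 fixes x = 5 and constraint 6 fixes y = 4, but constraint 10 requires x = y. Since 5 ≠ 4, contradiction.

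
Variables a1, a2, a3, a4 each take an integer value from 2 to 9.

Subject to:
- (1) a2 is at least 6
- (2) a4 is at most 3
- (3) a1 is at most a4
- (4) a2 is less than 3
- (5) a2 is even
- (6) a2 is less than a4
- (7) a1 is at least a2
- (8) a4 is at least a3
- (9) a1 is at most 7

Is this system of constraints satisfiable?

Unsatisfiable

From constraints 1 and 7: a1 ≥ a2 and a2 ≥ 6, so a1 ≥ 6. From constraints 2 and 3: a1 ≤ a4 and a4 ≤ 3, so a1 ≤ 3. But 3 < 6, so no value of a1 works.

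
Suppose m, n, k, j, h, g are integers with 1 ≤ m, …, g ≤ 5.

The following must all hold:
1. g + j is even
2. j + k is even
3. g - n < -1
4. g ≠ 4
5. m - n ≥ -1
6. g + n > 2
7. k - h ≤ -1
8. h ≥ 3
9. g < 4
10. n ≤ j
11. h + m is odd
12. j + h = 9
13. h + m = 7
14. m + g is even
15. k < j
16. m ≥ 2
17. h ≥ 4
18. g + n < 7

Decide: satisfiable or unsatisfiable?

Try m = 3, n = 3, k = 1, j = 5, h = 4, g = 1.
Check constraint 3: g - n = -2; constraint 5: m - n = 0. The remaining constraints are straightforward to verify.

Satisfiable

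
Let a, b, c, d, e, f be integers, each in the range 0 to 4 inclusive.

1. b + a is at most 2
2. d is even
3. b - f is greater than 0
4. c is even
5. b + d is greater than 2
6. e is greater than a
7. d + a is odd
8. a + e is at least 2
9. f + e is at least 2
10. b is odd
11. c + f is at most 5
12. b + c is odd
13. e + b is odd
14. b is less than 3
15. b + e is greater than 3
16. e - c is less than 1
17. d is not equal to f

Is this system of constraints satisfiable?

One satisfying assignment is a = 1, b = 1, c = 4, d = 4, e = 4, f = 0.
For the less obvious constraints — constraint 1: b + a = 2; constraint 3: b - f = 1; constraint 5: b + d = 5 — and the others hold by inspection.

Satisfiable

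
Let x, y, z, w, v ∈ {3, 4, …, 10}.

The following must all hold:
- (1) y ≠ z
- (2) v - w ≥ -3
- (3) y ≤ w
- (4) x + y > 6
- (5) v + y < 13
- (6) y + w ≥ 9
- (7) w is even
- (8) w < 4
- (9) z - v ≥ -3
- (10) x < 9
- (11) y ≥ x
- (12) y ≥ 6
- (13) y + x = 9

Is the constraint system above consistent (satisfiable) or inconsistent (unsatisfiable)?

From constraints 3 and 12: w ≥ y and y ≥ 6, so w ≥ 6. From constraint 8: w ≤ 3. But 3 < 6, so no value of w works.

Unsatisfiable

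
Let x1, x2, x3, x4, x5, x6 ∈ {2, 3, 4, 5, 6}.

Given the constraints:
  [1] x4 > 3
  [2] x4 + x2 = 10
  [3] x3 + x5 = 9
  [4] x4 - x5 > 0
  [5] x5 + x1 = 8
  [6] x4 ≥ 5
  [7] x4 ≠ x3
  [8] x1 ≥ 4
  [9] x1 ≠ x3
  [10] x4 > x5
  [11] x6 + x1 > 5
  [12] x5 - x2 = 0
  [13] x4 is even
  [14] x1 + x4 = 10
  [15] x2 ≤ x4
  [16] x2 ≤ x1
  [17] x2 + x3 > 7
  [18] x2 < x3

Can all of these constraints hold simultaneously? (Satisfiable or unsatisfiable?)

Take x1 = 4, x2 = 4, x3 = 5, x4 = 6, x5 = 4, x6 = 4. Then constraint 2: x4 + x2 = 10; constraint 3: x3 + x5 = 9; constraint 4: x4 - x5 = 2, and every other listed constraint is also met.

Satisfiable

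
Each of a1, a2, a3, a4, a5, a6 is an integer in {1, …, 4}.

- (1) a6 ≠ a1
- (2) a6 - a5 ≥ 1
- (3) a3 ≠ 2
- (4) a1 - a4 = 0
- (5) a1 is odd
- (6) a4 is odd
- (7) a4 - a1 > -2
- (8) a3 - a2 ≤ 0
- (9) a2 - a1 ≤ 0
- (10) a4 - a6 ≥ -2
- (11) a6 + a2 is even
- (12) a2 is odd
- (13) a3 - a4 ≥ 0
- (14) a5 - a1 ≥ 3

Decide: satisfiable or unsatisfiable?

Unsatisfiable

Constraints 2, 8, 9, 10, 13, and 14 give a1 − a2 ≥ 0, a2 − a3 ≥ 0, a3 − a4 ≥ 0, a4 − a6 ≥ -2, a6 − a5 ≥ 1, a5 − a1 ≥ 3.
Adding all 6 inequalities: the left sides telescope to 0, and the right sides sum to 0 + 0 + 0 + (-2) + 1 + 3 = 2. So 0 ≥ 2, which is false.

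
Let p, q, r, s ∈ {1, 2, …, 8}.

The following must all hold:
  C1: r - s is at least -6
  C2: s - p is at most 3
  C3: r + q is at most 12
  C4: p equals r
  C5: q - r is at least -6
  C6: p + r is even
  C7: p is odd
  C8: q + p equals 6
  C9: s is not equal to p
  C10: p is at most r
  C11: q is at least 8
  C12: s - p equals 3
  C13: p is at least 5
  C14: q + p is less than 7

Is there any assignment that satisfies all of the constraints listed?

From constraints 10 and 13: r ≥ p ≥ 5. From constraint 11: q ≥ 8. Hence r + q ≥ 13. But constraint 3 requires r + q ≤ 12, and 12 < 13. Contradiction.

Unsatisfiable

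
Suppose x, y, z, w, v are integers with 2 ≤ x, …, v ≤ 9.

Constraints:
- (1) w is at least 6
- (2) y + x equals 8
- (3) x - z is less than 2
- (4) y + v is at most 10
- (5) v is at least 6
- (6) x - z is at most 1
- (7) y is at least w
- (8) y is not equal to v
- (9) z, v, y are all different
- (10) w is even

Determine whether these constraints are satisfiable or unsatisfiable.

Unsatisfiable

From constraints 1 and 7: y ≥ w ≥ 6. From constraint 5: v ≥ 6. Hence y + v ≥ 12. But constraint 4 requires y + v ≤ 10, and 10 < 12. Contradiction.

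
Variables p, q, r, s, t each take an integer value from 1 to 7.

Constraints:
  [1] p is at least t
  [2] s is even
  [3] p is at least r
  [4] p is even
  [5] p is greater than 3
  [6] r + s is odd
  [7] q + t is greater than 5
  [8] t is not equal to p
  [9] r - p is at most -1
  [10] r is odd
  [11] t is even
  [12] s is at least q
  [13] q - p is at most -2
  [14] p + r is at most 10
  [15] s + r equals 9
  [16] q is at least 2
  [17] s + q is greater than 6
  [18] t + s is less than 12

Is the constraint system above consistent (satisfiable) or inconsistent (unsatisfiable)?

Satisfiable

Setting (p, q, r, s, t) = (6, 2, 3, 6, 4) satisfies everything: constraint 7: q + t = 6; constraint 9: r - p = -3, and the others follow.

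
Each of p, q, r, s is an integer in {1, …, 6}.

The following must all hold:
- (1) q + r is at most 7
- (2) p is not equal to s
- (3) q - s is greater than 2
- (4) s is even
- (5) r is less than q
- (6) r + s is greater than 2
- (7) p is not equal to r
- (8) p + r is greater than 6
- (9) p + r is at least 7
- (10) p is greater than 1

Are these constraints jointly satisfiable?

Satisfiable

Setting (p, q, r, s) = (6, 5, 2, 2) satisfies everything: constraint 1: q + r = 7; constraint 3: q - s = 3; constraint 6: r + s = 4, and the others follow.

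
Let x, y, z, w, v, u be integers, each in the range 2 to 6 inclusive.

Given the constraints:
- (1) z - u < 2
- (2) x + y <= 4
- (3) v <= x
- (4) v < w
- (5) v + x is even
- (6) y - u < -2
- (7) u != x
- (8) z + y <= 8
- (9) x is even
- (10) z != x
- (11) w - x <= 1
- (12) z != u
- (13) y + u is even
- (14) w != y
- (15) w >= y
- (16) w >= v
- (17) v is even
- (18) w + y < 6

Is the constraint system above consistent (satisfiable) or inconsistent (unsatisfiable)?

Satisfiable

Setting (x, y, z, w, v, u) = (2, 2, 5, 3, 2, 6) satisfies everything: constraint 1: z - u = -1; constraint 2: x + y = 4; constraint 6: y - u = -4, and the others follow.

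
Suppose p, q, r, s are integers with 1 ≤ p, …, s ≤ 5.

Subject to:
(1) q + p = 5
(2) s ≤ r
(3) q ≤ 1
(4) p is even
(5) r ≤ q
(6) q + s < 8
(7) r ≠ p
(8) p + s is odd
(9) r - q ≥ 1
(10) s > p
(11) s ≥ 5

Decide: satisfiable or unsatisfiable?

Unsatisfiable

From constraints 2 and 11: r ≥ s and s ≥ 5, so r ≥ 5. From constraints 3 and 5: r ≤ q and q ≤ 1, so r ≤ 1. But 1 < 5, so no value of r works.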